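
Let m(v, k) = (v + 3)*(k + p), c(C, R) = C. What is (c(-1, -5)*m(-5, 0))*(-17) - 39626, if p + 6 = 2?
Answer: -39490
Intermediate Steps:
p = -4 (p = -6 + 2 = -4)
m(v, k) = (-4 + k)*(3 + v) (m(v, k) = (v + 3)*(k - 4) = (3 + v)*(-4 + k) = (-4 + k)*(3 + v))
(c(-1, -5)*m(-5, 0))*(-17) - 39626 = -(-12 - 4*(-5) + 3*0 + 0*(-5))*(-17) - 39626 = -(-12 + 20 + 0 + 0)*(-17) - 39626 = -1*8*(-17) - 39626 = -8*(-17) - 39626 = 136 - 39626 = -39490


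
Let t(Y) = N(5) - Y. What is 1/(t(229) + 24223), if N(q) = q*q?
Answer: 1/24019 ≈ 4.1634e-5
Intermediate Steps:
N(q) = q²
t(Y) = 25 - Y (t(Y) = 5² - Y = 25 - Y)
1/(t(229) + 24223) = 1/((25 - 1*229) + 24223) = 1/((25 - 229) + 24223) = 1/(-204 + 24223) = 1/24019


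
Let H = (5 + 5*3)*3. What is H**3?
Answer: 216000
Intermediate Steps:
H = 60 (H = (5 + 15)*3 = 20*3 = 60)
H**3 = 60**3 = 216000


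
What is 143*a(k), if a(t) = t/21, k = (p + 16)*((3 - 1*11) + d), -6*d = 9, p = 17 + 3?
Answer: -16302/7 ≈ -2328.9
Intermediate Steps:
p = 20
d = -3/2 (d = -1/6*9 = -3/2 ≈ -1.5000)
k = -342 (k = (20 + 16)*((3 - 1*11) - 3/2) = 36*((3 - 11) - 3/2) = 36*(-8 - 3/2) = 36*(-19/2) = -342)
a(t) = t/21 (a(t) = t*(1/21) = t/21)
143*a(k) = 143*((1/21)*(-342)) = 143*(-114/7) = -16302/7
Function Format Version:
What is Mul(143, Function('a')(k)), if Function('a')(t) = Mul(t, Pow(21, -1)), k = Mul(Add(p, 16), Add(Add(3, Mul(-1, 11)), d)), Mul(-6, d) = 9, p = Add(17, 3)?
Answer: Rational(-16302, 7) ≈ -2328.9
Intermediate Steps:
p = 20
d = Rational(-3, 2) (d = Mul(Rational(-1, 6), 9) = Rational(-3, 2) ≈ -1.5000)
k = -342 (k = Mul(Add(20, 16), Add(Add(3, Mul(-1, 11)), Rational(-3, 2))) = Mul(36, Add(Add(3, -11), Rational(-3, 2))) = Mul(36, Add(-8, Rational(-3, 2))) = Mul(36, Rational(-19, 2)) = -342)
Function('a')(t) = Mul(Rational(1, 21), t) (Function('a')(t) = Mul(t, Rational(1, 21)) = Mul(Rational(1, 21), t))
Mul(143, Function('a')(k)) = Mul(143, Mul(Rational(1, 21), -342)) = Mul(143, Rational(-114, 7)) = Rational(-16302, 7)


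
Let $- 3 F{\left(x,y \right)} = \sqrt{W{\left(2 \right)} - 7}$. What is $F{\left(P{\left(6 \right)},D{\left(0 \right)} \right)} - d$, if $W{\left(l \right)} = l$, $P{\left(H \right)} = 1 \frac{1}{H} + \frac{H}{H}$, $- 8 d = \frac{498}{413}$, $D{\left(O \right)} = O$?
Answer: $\frac{249}{1652} - \frac{i \sqrt{5}}{3} \approx 0.15073 - 0.74536 i$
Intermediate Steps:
$d = - \frac{249}{1652}$ ($d = - \frac{498 \cdot \frac{1}{413}}{8} = \left(- \frac{1}{8}\right) \frac{498}{413} = - \frac{249}{1652} \approx -0.15073$)
$P{\left(H \right)} = 1 + \frac{1}{H}$ ($P{\left(H \right)} = \frac{1}{H} + 1 = 1 + \frac{1}{H}$)
$F{\left(x,y \right)} = - \frac{i \sqrt{5}}{3}$ ($F{\left(x,y \right)} = - \frac{\sqrt{2 - 7}}{3} = - \frac{\sqrt{-5}}{3} = - \frac{i \sqrt{5}}{3}$)
$F{\left(P{\left(6 \right)},D{\left(0 \right)} \right)} - d = - \frac{i \sqrt{5}}{3} - - \frac{249}{1652} = - \frac{i \sqrt{5}}{3} + \frac{249}{1652} = \frac{249}{1652} - \frac{i \sqrt{5}}{3}$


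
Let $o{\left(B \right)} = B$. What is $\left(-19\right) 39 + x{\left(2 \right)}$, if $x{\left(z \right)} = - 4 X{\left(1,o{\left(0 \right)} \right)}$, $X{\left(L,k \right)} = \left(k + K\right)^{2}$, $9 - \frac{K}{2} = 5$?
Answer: $-997$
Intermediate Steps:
$K = 8$ ($K = 18 - 10 = 8$)
$X{\left(L,k \right)} = \left(8 + k\right)^{2}$ ($X{\left(L,k \right)} = \left(k + 8\right)^{2} = \left(8 + k\right)^{2}$)
$x{\left(z \right)} = -256$ ($x{\left(z \right)} = - 4 \left(8 + 0\right)^{2} = - 4 \cdot 8^{2} = \left(-4\right) 64 = -256$)
$\left(-19\right) 39 + x{\left(2 \right)} = \left(-19\right) 39 - 256 = -741 - 256 = -997$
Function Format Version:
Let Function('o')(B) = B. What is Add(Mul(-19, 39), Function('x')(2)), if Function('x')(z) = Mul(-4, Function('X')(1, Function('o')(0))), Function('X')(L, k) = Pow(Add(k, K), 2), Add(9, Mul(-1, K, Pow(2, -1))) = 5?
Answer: -997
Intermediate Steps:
K = 8 (K = Add(18, Mul(-2, 5)) = Add(18, -10) = 8)
Function('X')(L, k) = Pow(Add(8, k), 2) (Function('X')(L, k) = Pow(Add(k, 8), 2) = Pow(Add(8, k), 2))
Function('x')(z) = -256 (Function('x')(z) = Mul(-4, Pow(Add(8, 0), 2)) = Mul(-4, Pow(8, 2)) = Mul(-4, 64) = -256)
Add(Mul(-19, 39), Function('x')(2)) = Add(Mul(-19, 39), -256) = Add(-741, -256) = -997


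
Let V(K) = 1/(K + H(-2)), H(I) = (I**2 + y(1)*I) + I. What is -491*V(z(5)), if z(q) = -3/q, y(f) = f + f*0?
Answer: 2455/3 ≈ 818.33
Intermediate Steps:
y(f) = f (y(f) = f + 0 = f)
H(I) = I**2 + 2*I (H(I) = (I**2 + 1*I) + I = (I**2 + I) + I = (I + I**2) + I = I**2 + 2*I)
V(K) = 1/K (V(K) = 1/(K - 2*(2 - 2)) = 1/(K - 2*0) = 1/(K + 0) = 1/K)
-491*V(z(5)) = -491/((-3/5)) = -491/((-3*1/5)) = -491/(-3/5) = -491*(-5/3) = 2455/3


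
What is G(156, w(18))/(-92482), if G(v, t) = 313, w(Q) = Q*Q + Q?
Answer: -313/92482 ≈ -0.0033844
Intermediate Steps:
w(Q) = Q + Q² (w(Q) = Q² + Q = Q + Q²)
G(156, w(18))/(-92482) = 313/(-92482) = 313*(-1/92482) = -313/92482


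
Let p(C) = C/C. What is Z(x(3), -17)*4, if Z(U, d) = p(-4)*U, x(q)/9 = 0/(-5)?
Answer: 0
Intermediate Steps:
x(q) = 0 (x(q) = 9*(0/(-5)) = 9*(0*(-⅕)) = 9*0 = 0)
p(C) = 1
Z(U, d) = U (Z(U, d) = 1*U = U)
Z(x(3), -17)*4 = 0*4 = 0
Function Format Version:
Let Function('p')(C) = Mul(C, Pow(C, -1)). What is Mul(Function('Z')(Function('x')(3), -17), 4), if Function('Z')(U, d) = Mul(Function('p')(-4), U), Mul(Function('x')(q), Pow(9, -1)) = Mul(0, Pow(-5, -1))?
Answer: 0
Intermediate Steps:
Function('x')(q) = 0 (Function('x')(q) = Mul(9, Mul(0, Pow(-5, -1))) = Mul(9, Mul(0, Rational(-1, 5))) = Mul(9, 0) = 0)
Function('p')(C) = 1
Function('Z')(U, d) = U (Function('Z')(U, d) = Mul(1, U) = U)
Mul(Function('Z')(Function('x')(3), -17), 4) = Mul(0, 4) = 0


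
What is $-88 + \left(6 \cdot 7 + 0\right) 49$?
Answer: $1970$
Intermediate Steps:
$-88 + \left(6 \cdot 7 + 0\right) 49 = -88 + \left(42 + 0\right) 49 = -88 + 42 \cdot 49 = -88 + 2058 = 1970$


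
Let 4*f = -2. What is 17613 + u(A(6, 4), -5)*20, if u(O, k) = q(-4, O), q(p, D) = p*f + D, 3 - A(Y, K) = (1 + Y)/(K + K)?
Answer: 35391/2 ≈ 17696.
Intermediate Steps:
f = -1/2 (f = (1/4)*(-2) = -1/2 ≈ -0.50000)
A(Y, K) = 3 - (1 + Y)/(2*K) (A(Y, K) = 3 - (1 + Y)/(K + K) = 3 - (1 + Y)/(2*K))
q(p, D) = D - p/2 (q(p, D) = p*(-1/2) + D = -p/2 + D = D - p/2)
u(O, k) = 2 + O (u(O, k) = O - 1/2*(-4) = O + 2 = 2 + O)
17613 + u(A(6, 4), -5)*20 = 17613 + (2 + (1/2)*(-1 - 1*6 + 6*4)/4)*20 = 17613 + (2 + (1/2)*(1/4)*(-1 - 6 + 24))*20 = 17613 + (2 + (1/2)*(1/4)*17)*20 = 17613 + (2 + 17/8)*20 = 17613 + (33/8)*20 = 17613 + 165/2 = 35391/2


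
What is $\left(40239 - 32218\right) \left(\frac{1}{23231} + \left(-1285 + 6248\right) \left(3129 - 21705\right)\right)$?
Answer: $- \frac{1321446382649959}{1787} \approx -7.3948 \cdot 10^{11}$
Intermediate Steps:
$\left(40239 - 32218\right) \left(\frac{1}{23231} + \left(-1285 + 6248\right) \left(3129 - 21705\right)\right) = 8021 \left(\frac{1}{23231} + 4963 \left(-18576\right)\right) = 8021 \left(\frac{1}{23231} - 92192688\right) = 8021 \left(- \frac{2141728334927}{23231}\right) = - \frac{1321446382649959}{1787}$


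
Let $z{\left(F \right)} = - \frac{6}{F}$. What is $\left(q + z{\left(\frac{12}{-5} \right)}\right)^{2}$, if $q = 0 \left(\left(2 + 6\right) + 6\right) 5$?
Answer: $\frac{25}{4} \approx 6.25$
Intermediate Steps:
$q = 0$ ($q = 0 \left(8 + 6\right) 5 = 0 \cdot 14 \cdot 5 = 0 \cdot 5 = 0$)
$\left(q + z{\left(\frac{12}{-5} \right)}\right)^{2} = \left(0 - \frac{6}{12 \frac{1}{-5}}\right)^{2} = \left(0 - \frac{6}{12 \left(- \frac{1}{5}\right)}\right)^{2} = \left(0 - \frac{6}{- \frac{12}{5}}\right)^{2} = \left(0 - - \frac{5}{2}\right)^{2} = \left(0 + \frac{5}{2}\right)^{2} = \left(\frac{5}{2}\right)^{2} = \frac{25}{4}$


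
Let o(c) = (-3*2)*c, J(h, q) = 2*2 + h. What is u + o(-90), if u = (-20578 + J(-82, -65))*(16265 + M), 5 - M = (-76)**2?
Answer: -216763524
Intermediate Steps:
M = -5771 (M = 5 - 1*(-76)**2 = 5 - 1*5776 = 5 - 5776 = -5771)
J(h, q) = 4 + h
o(c) = -6*c
u = -216764064 (u = (-20578 + (4 - 82))*(16265 - 5771) = (-20578 - 78)*10494 = -20656*10494 = -216764064)
u + o(-90) = -216764064 - 6*(-90) = -216764064 + 540 = -216763524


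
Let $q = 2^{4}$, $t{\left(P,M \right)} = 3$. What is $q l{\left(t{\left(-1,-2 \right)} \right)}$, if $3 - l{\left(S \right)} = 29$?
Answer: $-416$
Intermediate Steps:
$l{\left(S \right)} = -26$ ($l{\left(S \right)} = 3 - 29 = -26$)
$q = 16$
$q l{\left(t{\left(-1,-2 \right)} \right)} = 16 \left(-26\right) = -416$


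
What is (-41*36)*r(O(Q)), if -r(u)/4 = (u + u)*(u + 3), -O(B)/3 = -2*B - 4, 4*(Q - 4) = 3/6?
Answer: 17249274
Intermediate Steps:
Q = 33/8 (Q = 4 + (3/6)/4 = 4 + (3*(⅙))/4 = 4 + (¼)*(½) = 4 + ⅛ = 33/8 ≈ 4.1250)
O(B) = 12 + 6*B (O(B) = -3*(-2*B - 4) = -3*(-4 - 2*B) = 12 + 6*B)
r(u) = -8*u*(3 + u) (r(u) = -4*(u + u)*(u + 3) = -4*2*u*(3 + u) = -8*u*(3 + u))
(-41*36)*r(O(Q)) = (-41*36)*(-8*(12 + 6*(33/8))*(3 + (12 + 6*(33/8)))) = -(-11808)*(12 + 99/4)*(3 + (12 + 99/4)) = -(-11808)*147*(3 + 147/4)/4 = -(-11808)*147*159/(4*4) = -1476*(-23373/2) = 17249274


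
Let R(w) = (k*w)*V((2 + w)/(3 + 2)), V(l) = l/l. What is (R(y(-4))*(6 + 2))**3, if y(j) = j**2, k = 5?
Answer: 262144000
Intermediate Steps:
V(l) = 1
R(w) = 5*w (R(w) = (5*w)*1 = 5*w)
(R(y(-4))*(6 + 2))**3 = ((5*(-4)**2)*(6 + 2))**3 = ((5*16)*8)**3 = (80*8)**3 = 640**3 = 262144000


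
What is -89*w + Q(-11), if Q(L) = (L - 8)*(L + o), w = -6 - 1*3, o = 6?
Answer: 896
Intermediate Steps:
w = -9 (w = -6 - 3 = -9)
Q(L) = (-8 + L)*(6 + L) (Q(L) = (L - 8)*(L + 6) = (-8 + L)*(6 + L))
-89*w + Q(-11) = -89*(-9) + (-48 + (-11)² - 2*(-11)) = 801 + (-48 + 121 + 22) = 801 + 95 = 896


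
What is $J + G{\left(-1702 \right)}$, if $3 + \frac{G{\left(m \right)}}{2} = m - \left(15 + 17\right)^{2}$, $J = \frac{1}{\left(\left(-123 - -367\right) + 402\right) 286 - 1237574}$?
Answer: $- \frac{5746280645}{1052818} \approx -5458.0$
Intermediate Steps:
$J = - \frac{1}{1052818}$ ($J = \frac{1}{\left(\left(-123 + 367\right) + 402\right) 286 - 1237574} = \frac{1}{\left(244 + 402\right) 286 - 1237574} = \frac{1}{646 \cdot 286 - 1237574} = \frac{1}{184756 - 1237574} = \frac{1}{-1052818} = - \frac{1}{1052818} \approx -9.4983 \cdot 10^{-7}$)
$G{\left(m \right)} = -2054 + 2 m$ ($G{\left(m \right)} = -6 + 2 \left(m - \left(15 + 17\right)^{2}\right) = -6 + 2 \left(m - 32^{2}\right) = -6 + 2 \left(m - 1024\right) = -6 + 2 \left(-1024 + m\right) = -6 + \left(-2048 + 2 m\right) = -2054 + 2 m$)
$J + G{\left(-1702 \right)} = - \frac{1}{1052818} + \left(-2054 + 2 \left(-1702\right)\right) = - \frac{1}{1052818} - 5458 = - \frac{5746280645}{1052818}$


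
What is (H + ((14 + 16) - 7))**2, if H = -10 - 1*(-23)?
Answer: 1296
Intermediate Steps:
H = 13 (H = -10 + 23 = 13)
(H + ((14 + 16) - 7))**2 = (13 + ((14 + 16) - 7))**2 = (13 + (30 - 7))**2 = (13 + 23)**2 = 36**2 = 1296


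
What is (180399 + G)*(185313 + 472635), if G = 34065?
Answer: 141106159872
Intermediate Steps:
(180399 + G)*(185313 + 472635) = (180399 + 34065)*(185313 + 472635) = 214464*657948 = 141106159872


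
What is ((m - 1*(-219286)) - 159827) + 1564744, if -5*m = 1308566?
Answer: 6812449/5 ≈ 1.3625e+6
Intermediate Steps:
m = -1308566/5 (m = -⅕*1308566 = -1308566/5 ≈ -2.6171e+5)
((m - 1*(-219286)) - 159827) + 1564744 = ((-1308566/5 - 1*(-219286)) - 159827) + 1564744 = ((-1308566/5 + 219286) - 159827) + 1564744 = (-212136/5 - 159827) + 1564744 = -1011271/5 + 1564744 = 6812449/5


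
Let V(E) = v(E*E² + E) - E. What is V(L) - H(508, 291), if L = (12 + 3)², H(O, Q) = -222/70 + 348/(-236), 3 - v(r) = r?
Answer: -23522554086/2065 ≈ -1.1391e+7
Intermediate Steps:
v(r) = 3 - r
H(O, Q) = -9594/2065 (H(O, Q) = -222*1/70 + 348*(-1/236) = -111/35 - 87/59 = -9594/2065)
L = 225 (L = 15² = 225)
V(E) = 3 - E³ - 2*E (V(E) = (3 - (E*E² + E)) - E = (3 - (E³ + E)) - E = (3 - (E + E³)) - E = (3 + (-E - E³)) - E = (3 - E - E³) - E = 3 - E³ - 2*E)
V(L) - H(508, 291) = (3 - 1*225³ - 2*225) - 1*(-9594/2065) = (3 - 1*11390625 - 450) + 9594/2065 = (3 - 11390625 - 450) + 9594/2065 = -11391072 + 9594/2065 = -23522554086/2065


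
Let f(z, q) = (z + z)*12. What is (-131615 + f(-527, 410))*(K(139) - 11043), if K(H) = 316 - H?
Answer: 1567561758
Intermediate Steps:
f(z, q) = 24*z (f(z, q) = (2*z)*12 = 24*z)
(-131615 + f(-527, 410))*(K(139) - 11043) = (-131615 + 24*(-527))*((316 - 1*139) - 11043) = (-131615 - 12648)*((316 - 139) - 11043) = -144263*(177 - 11043) = -144263*(-10866) = 1567561758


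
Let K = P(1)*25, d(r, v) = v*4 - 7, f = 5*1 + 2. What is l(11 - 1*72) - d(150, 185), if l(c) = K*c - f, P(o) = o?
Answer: -2265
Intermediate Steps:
f = 7 (f = 5 + 2 = 7)
d(r, v) = -7 + 4*v (d(r, v) = 4*v - 7 = -7 + 4*v)
K = 25 (K = 1*25 = 25)
l(c) = -7 + 25*c (l(c) = 25*c - 1*7 = 25*c - 7 = -7 + 25*c)
l(11 - 1*72) - d(150, 185) = (-7 + 25*(11 - 1*72)) - (-7 + 4*185) = (-7 + 25*(11 - 72)) - (-7 + 740) = (-7 + 25*(-61)) - 1*733 = (-7 - 1525) - 733 = -1532 - 733 = -2265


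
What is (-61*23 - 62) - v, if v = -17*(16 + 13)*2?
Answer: -479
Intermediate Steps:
v = -986 (v = -17*29*2 = -493*2 = -986)
(-61*23 - 62) - v = (-61*23 - 62) - 1*(-986) = (-1403 - 62) + 986 = -1465 + 986 = -479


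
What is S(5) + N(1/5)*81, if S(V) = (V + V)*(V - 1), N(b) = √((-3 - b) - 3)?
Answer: 40 + 81*I*√155/5 ≈ 40.0 + 201.69*I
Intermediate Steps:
N(b) = √(-6 - b)
S(V) = 2*V*(-1 + V) (S(V) = (2*V)*(-1 + V) = 2*V*(-1 + V))
S(5) + N(1/5)*81 = 2*5*(-1 + 5) + √(-6 - 1/5)*81 = 2*5*4 + √(-6 - 1*⅕)*81 = 40 + √(-6 - ⅕)*81 = 40 + √(-31/5)*81 = 40 + (I*√155/5)*81 = 40 + 81*I*√155/5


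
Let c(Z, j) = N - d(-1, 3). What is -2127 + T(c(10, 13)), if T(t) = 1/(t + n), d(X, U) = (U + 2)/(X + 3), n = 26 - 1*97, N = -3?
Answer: -325433/153 ≈ -2127.0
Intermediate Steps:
n = -71 (n = 26 - 97 = -71)
d(X, U) = (2 + U)/(3 + X)
c(Z, j) = -11/2 (c(Z, j) = -3 - (2 + 3)/(3 - 1) = -3 - 5/2 = -11/2)
T(t) = 1/(-71 + t) (T(t) = 1/(t - 71) = 1/(-71 + t))
-2127 + T(c(10, 13)) = -2127 + 1/(-71 - 11/2) = -2127 + 1/(-153/2) = -2127 - 2/153 = -325433/153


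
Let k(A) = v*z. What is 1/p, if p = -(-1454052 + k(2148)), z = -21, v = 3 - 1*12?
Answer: 1/1453863 ≈ 6.8782e-7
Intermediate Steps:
v = -9 (v = 3 - 12 = -9)
k(A) = 189 (k(A) = -9*(-21) = 189)
p = 1453863 (p = -(-1454052 + 189) = -1*(-1453863) = 1453863)
1/p = 1/1453863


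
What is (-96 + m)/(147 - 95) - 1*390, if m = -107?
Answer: -20483/52 ≈ -393.90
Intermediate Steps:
(-96 + m)/(147 - 95) - 1*390 = (-96 - 107)/(147 - 95) - 1*390 = -203/52 - 390 = -20483/52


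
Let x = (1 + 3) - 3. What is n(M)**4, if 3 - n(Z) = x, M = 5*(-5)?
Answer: 16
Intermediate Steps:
x = 1 (x = 4 - 3 = 1)
M = -25
n(Z) = 2 (n(Z) = 3 - 1*1 = 3 - 1 = 2)
n(M)**4 = 2**4 = 16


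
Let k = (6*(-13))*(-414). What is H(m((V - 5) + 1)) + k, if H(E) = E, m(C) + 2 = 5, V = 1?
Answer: 32295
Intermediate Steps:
m(C) = 3 (m(C) = -2 + 5 = 3)
k = 32292 (k = -78*(-414) = 32292)
H(m((V - 5) + 1)) + k = 3 + 32292 = 32295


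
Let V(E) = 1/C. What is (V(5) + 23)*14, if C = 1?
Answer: 336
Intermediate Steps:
V(E) = 1 (V(E) = 1/1 = 1)
(V(5) + 23)*14 = (1 + 23)*14 = 24*14 = 336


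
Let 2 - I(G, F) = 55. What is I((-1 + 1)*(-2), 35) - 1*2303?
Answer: -2356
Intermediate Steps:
I(G, F) = -53 (I(G, F) = 2 - 1*55 = 2 - 55 = -53)
I((-1 + 1)*(-2), 35) - 1*2303 = -53 - 1*2303 = -53 - 2303 = -2356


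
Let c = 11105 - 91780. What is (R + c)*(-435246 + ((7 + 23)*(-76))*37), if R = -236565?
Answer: 164839807440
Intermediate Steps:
c = -80675
(R + c)*(-435246 + ((7 + 23)*(-76))*37) = (-236565 - 80675)*(-435246 + ((7 + 23)*(-76))*37) = -317240*(-435246 + (30*(-76))*37) = -317240*(-435246 - 2280*37) = -317240*(-435246 - 84360) = -317240*(-519606) = 164839807440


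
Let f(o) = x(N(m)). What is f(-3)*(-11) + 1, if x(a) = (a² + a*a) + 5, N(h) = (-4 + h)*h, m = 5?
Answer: -604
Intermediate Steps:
N(h) = h*(-4 + h)
x(a) = 5 + 2*a² (x(a) = (a² + a²) + 5 = 2*a² + 5 = 5 + 2*a²)
f(o) = 55 (f(o) = 5 + 2*(5*(-4 + 5))² = 5 + 2*(5*1)² = 5 + 2*5² = 5 + 2*25 = 5 + 50 = 55)
f(-3)*(-11) + 1 = 55*(-11) + 1 = -605 + 1 = -604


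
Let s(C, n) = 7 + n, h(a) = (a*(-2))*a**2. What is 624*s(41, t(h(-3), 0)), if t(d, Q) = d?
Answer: 38064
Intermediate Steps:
h(a) = -2*a**3 (h(a) = (-2*a)*a**2 = -2*a**3)
624*s(41, t(h(-3), 0)) = 624*(7 - 2*(-3)**3) = 624*(7 - 2*(-27)) = 624*(7 + 54) = 624*61 = 38064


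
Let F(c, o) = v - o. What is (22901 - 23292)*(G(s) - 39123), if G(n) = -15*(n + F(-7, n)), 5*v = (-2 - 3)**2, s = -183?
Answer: 15326418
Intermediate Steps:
v = 5 (v = (-2 - 3)**2/5 = (1/5)*(-5)**2 = (1/5)*25 = 5)
F(c, o) = 5 - o
G(n) = -75 (G(n) = -15*(n + (5 - n)) = -15*5 = -75)
(22901 - 23292)*(G(s) - 39123) = (22901 - 23292)*(-75 - 39123) = -391*(-39198) = 15326418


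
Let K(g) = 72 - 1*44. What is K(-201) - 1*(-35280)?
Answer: 35308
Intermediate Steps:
K(g) = 28 (K(g) = 72 - 44 = 28)
K(-201) - 1*(-35280) = 28 - 1*(-35280) = 28 + 35280 = 35308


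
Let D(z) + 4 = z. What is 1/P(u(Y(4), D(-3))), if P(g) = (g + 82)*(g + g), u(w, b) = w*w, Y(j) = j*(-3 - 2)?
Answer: 1/385600 ≈ 2.5934e-6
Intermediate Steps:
D(z) = -4 + z
Y(j) = -5*j (Y(j) = j*(-5) = -5*j)
u(w, b) = w**2
P(g) = 2*g*(82 + g) (P(g) = (82 + g)*(2*g) = 2*g*(82 + g))
1/P(u(Y(4), D(-3))) = 1/(2*(-5*4)**2*(82 + (-5*4)**2)) = 1/(2*(-20)**2*(82 + (-20)**2)) = 1/(2*400*(82 + 400)) = 1/(2*400*482) = 1/385600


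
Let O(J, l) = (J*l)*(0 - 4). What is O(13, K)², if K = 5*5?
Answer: 1690000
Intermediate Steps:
K = 25
O(J, l) = -4*J*l (O(J, l) = (J*l)*(-4) = -4*J*l)
O(13, K)² = (-4*13*25)² = (-1300)² = 1690000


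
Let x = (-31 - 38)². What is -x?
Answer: -4761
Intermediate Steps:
x = 4761 (x = (-69)² = 4761)
-x = -1*4761 = -4761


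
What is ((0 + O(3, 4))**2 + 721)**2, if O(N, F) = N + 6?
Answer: 643204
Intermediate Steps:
O(N, F) = 6 + N
((0 + O(3, 4))**2 + 721)**2 = ((0 + (6 + 3))**2 + 721)**2 = ((0 + 9)**2 + 721)**2 = (9**2 + 721)**2 = (81 + 721)**2 = 802**2 = 643204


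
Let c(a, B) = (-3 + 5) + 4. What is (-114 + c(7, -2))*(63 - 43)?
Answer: -2160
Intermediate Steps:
c(a, B) = 6 (c(a, B) = 2 + 4 = 6)
(-114 + c(7, -2))*(63 - 43) = (-114 + 6)*(63 - 43) = -108*20 = -2160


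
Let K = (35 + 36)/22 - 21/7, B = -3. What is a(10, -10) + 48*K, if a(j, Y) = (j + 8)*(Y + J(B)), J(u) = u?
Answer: -2454/11 ≈ -223.09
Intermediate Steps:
K = 5/22 (K = 71*(1/22) - 21*⅐ = 71/22 - 3 = 5/22 ≈ 0.22727)
a(j, Y) = (-3 + Y)*(8 + j) (a(j, Y) = (j + 8)*(Y - 3) = (8 + j)*(-3 + Y) = (-3 + Y)*(8 + j))
a(10, -10) + 48*K = (-24 - 3*10 + 8*(-10) - 10*10) + 48*(5/22) = (-24 - 30 - 80 - 100) + 120/11 = -234 + 120/11 = -2454/11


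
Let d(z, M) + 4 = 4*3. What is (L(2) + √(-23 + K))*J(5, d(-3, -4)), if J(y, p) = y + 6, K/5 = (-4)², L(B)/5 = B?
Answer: 110 + 11*√57 ≈ 193.05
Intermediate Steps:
L(B) = 5*B
K = 80 (K = 5*(-4)² = 5*16 = 80)
d(z, M) = 8 (d(z, M) = -4 + 4*3 = -4 + 12 = 8)
J(y, p) = 6 + y
(L(2) + √(-23 + K))*J(5, d(-3, -4)) = (5*2 + √(-23 + 80))*(6 + 5) = (10 + √57)*11 = 110 + 11*√57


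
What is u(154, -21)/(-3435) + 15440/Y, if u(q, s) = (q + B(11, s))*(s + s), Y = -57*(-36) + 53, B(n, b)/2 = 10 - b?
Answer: 4808864/482045 ≈ 9.9760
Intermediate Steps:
B(n, b) = 20 - 2*b (B(n, b) = 2*(10 - b) = 20 - 2*b)
Y = 2105 (Y = 2052 + 53 = 2105)
u(q, s) = 2*s*(20 + q - 2*s) (u(q, s) = (q + (20 - 2*s))*(s + s) = (20 + q - 2*s)*(2*s) = 2*s*(20 + q - 2*s))
u(154, -21)/(-3435) + 15440/Y = (2*(-21)*(20 + 154 - 2*(-21)))/(-3435) + 15440/2105 = (2*(-21)*(20 + 154 + 42))*(-1/3435) + 15440*(1/2105) = (2*(-21)*216)*(-1/3435) + 3088/421 = -9072*(-1/3435) + 3088/421 = 3024/1145 + 3088/421 = 4808864/482045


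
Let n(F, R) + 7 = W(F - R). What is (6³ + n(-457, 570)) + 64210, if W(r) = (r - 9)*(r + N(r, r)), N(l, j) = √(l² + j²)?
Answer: 1128391 - 1063972*√2 ≈ -3.7629e+5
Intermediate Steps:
N(l, j) = √(j² + l²)
W(r) = (-9 + r)*(r + √2*√(r²)) (W(r) = (r - 9)*(r + √(r² + r²)) = (-9 + r)*(r + √(2*r²)) = (-9 + r)*(r + √2*√(r²)))
n(F, R) = -7 + (F - R)² - 9*F + 9*R - 9*√2*√((F - R)²) + √2*√((F - R)²)*(F - R) (n(F, R) = -7 + ((F - R)² - 9*(F - R) - 9*√2*√((F - R)²) + (F - R)*√2*√((F - R)²)) = -7 + ((F - R)² + (-9*F + 9*R) - 9*√2*√((F - R)²) + √2*√((F - R)²)*(F - R)) = -7 + ((F - R)² - 9*F + 9*R - 9*√2*√((F - R)²) + √2*√((F - R)²)*(F - R)) = -7 + (F - R)² - 9*F + 9*R - 9*√2*√((F - R)²) + √2*√((F - R)²)*(F - R))
(6³ + n(-457, 570)) + 64210 = (6³ + (-7 + (-457 - 1*570)² - 9*(-457) + 9*570 - 9*√2*√((-457 - 1*570)²) + √2*√((-457 - 1*570)²)*(-457 - 1*570))) + 64210 = (216 + (-7 + (-457 - 570)² + 4113 + 5130 - 9*√2*√((-457 - 570)²) + √2*√((-457 - 570)²)*(-457 - 570))) + 64210 = (216 + (-7 + (-1027)² + 4113 + 5130 - 9*√2*√((-1027)²) + √2*√((-1027)²)*(-1027))) + 64210 = (216 + (-7 + 1054729 + 4113 + 5130 - 9*√2*√1054729 + √2*√1054729*(-1027))) + 64210 = (216 + (-7 + 1054729 + 4113 + 5130 - 9*√2*1027 + √2*1027*(-1027))) + 64210 = (216 + (-7 + 1054729 + 4113 + 5130 - 9243*√2 - 1054729*√2)) + 64210 = (216 + (1063965 - 1063972*√2)) + 64210 = (1064181 - 1063972*√2) + 64210 = 1128391 - 1063972*√2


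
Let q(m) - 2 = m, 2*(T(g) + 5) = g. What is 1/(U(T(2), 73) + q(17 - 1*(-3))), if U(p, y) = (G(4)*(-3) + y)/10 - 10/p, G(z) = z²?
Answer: 1/27 ≈ 0.037037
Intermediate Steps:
T(g) = -5 + g/2
q(m) = 2 + m
U(p, y) = -24/5 - 10/p + y/10 (U(p, y) = (4²*(-3) + y)/10 - 10/p = (16*(-3) + y)*(⅒) - 10/p = (-48 + y)*(⅒) - 10/p = (-24/5 + y/10) - 10/p = -24/5 - 10/p + y/10)
1/(U(T(2), 73) + q(17 - 1*(-3))) = 1/((-100 + (-5 + (½)*2)*(-48 + 73))/(10*(-5 + (½)*2)) + (2 + (17 - 1*(-3)))) = 1/((-100 + (-5 + 1)*25)/(10*(-5 + 1)) + (2 + (17 + 3))) = 1/((⅒)*(-100 - 4*25)/(-4) + (2 + 20)) = 1/((⅒)*(-¼)*(-100 - 100) + 22) = 1/((⅒)*(-¼)*(-200) + 22) = 1/(5 + 22) = 1/27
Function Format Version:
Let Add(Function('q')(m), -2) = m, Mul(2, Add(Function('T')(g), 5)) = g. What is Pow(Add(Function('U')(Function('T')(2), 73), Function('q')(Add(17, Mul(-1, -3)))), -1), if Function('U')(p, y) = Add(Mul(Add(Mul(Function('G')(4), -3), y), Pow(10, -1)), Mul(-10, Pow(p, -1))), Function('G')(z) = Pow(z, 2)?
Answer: Rational(1, 27) ≈ 0.037037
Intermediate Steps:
Function('T')(g) = Add(-5, Mul(Rational(1, 2), g))
Function('q')(m) = Add(2, m)
Function('U')(p, y) = Add(Rational(-24, 5), Mul(-10, Pow(p, -1)), Mul(Rational(1, 10), y)) (Function('U')(p, y) = Add(Mul(Add(Mul(Pow(4, 2), -3), y), Pow(10, -1)), Mul(-10, Pow(p, -1))) = Add(Mul(Add(Mul(16, -3), y), Rational(1, 10)), Mul(-10, Pow(p, -1))) = Add(Mul(Add(-48, y), Rational(1, 10)), Mul(-10, Pow(p, -1))) = Add(Add(Rational(-24, 5), Mul(Rational(1, 10), y)), Mul(-10, Pow(p, -1))) = Add(Rational(-24, 5), Mul(-10, Pow(p, -1)), Mul(Rational(1, 10), y)))
Pow(Add(Function('U')(Function('T')(2), 73), Function('q')(Add(17, Mul(-1, -3)))), -1) = Pow(Add(Mul(Rational(1, 10), Pow(Add(-5, Mul(Rational(1, 2), 2)), -1), Add(-100, Mul(Add(-5, Mul(Rational(1, 2), 2)), Add(-48, 73)))), Add(2, Add(17, Mul(-1, -3)))), -1) = Pow(Add(Mul(Rational(1, 10), Pow(Add(-5, 1), -1), Add(-100, Mul(Add(-5, 1), 25))), Add(2, Add(17, 3))), -1) = Pow(Add(Mul(Rational(1, 10), Pow(-4, -1), Add(-100, Mul(-4, 25))), Add(2, 20)), -1) = Pow(Add(Mul(Rational(1, 10), Rational(-1, 4), Add(-100, -100)), 22), -1) = Pow(Add(Mul(Rational(1, 10), Rational(-1, 4), -200), 22), -1) = Pow(Add(5, 22), -1) = Pow(27, -1) = Rational(1, 27)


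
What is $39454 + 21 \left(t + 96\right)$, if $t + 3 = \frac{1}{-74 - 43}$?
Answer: $\frac{1614866}{39} \approx 41407.0$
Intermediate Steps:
$t = - \frac{352}{117}$ ($t = -3 + \frac{1}{-74 - 43} = -3 + \frac{1}{-117} = -3 - \frac{1}{117} = - \frac{352}{117} \approx -3.0085$)
$39454 + 21 \left(t + 96\right) = 39454 + 21 \left(- \frac{352}{117} + 96\right) = 39454 + 21 \cdot \frac{10880}{117} = 39454 + \frac{76160}{39} = \frac{1614866}{39}$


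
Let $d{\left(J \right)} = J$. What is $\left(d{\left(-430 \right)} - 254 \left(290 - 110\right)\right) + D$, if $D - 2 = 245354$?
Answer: $199206$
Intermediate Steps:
$D = 245356$ ($D = 2 + 245354 = 245356$)
$\left(d{\left(-430 \right)} - 254 \left(290 - 110\right)\right) + D = \left(-430 - 254 \left(290 - 110\right)\right) + 245356 = \left(-430 - 45720\right) + 245356 = -46150 + 245356 = 199206$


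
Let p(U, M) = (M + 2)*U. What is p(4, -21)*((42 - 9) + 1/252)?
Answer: -158023/63 ≈ -2508.3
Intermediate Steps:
p(U, M) = U*(2 + M) (p(U, M) = (2 + M)*U = U*(2 + M))
p(4, -21)*((42 - 9) + 1/252) = (4*(2 - 21))*((42 - 9) + 1/252) = (4*(-19))*(33 + 1/252) = -76*8317/252 = -158023/63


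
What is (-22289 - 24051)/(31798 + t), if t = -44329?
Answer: 46340/12531 ≈ 3.6980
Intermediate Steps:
(-22289 - 24051)/(31798 + t) = (-22289 - 24051)/(31798 - 44329) = -46340/(-12531) = -46340*(-1/12531) = 46340/12531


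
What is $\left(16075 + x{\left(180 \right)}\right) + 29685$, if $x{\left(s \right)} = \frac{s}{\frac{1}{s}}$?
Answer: $78160$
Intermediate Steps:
$x{\left(s \right)} = s^{2}$ ($x{\left(s \right)} = s s = s^{2}$)
$\left(16075 + x{\left(180 \right)}\right) + 29685 = \left(16075 + 180^{2}\right) + 29685 = \left(16075 + 32400\right) + 29685 = 48475 + 29685 = 78160$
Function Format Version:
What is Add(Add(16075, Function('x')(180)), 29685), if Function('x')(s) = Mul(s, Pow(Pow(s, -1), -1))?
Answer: 78160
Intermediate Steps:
Function('x')(s) = Pow(s, 2) (Function('x')(s) = Mul(s, s) = Pow(s, 2))
Add(Add(16075, Function('x')(180)), 29685) = Add(Add(16075, Pow(180, 2)), 29685) = Add(Add(16075, 32400), 29685) = Add(48475, 29685) = 78160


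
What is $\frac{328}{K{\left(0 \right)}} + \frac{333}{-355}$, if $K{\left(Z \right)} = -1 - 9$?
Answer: $- \frac{11977}{355} \approx -33.738$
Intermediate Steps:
$K{\left(Z \right)} = -10$ ($K{\left(Z \right)} = -1 - 9 = -10$)
$\frac{328}{K{\left(0 \right)}} + \frac{333}{-355} = \frac{328}{-10} + \frac{333}{-355} = 328 \left(- \frac{1}{10}\right) + 333 \left(- \frac{1}{355}\right) = - \frac{164}{5} - \frac{333}{355} = - \frac{11977}{355}$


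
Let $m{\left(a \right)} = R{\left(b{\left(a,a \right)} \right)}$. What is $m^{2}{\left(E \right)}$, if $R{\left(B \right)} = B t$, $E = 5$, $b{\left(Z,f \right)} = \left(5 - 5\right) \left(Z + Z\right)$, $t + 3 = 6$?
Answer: $0$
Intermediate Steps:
$t = 3$ ($t = -3 + 6 = 3$)
$b{\left(Z,f \right)} = 0$ ($b{\left(Z,f \right)} = 0 \cdot 2 Z = 0$)
$R{\left(B \right)} = 3 B$ ($R{\left(B \right)} = B 3 = 3 B$)
$m{\left(a \right)} = 0$ ($m{\left(a \right)} = 3 \cdot 0 = 0$)
$m^{2}{\left(E \right)} = 0^{2} = 0$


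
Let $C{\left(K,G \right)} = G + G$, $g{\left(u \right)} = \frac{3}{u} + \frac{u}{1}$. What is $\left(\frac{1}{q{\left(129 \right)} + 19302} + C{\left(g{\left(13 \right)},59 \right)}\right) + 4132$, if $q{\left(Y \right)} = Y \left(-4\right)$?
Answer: $\frac{79840501}{18786} \approx 4250.0$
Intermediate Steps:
$q{\left(Y \right)} = - 4 Y$
$g{\left(u \right)} = u + \frac{3}{u}$ ($g{\left(u \right)} = \frac{3}{u} + u 1 = \frac{3}{u} + u = u + \frac{3}{u}$)
$C{\left(K,G \right)} = 2 G$
$\left(\frac{1}{q{\left(129 \right)} + 19302} + C{\left(g{\left(13 \right)},59 \right)}\right) + 4132 = \left(\frac{1}{\left(-4\right) 129 + 19302} + 2 \cdot 59\right) + 4132 = \left(\frac{1}{-516 + 19302} + 118\right) + 4132 = \left(\frac{1}{18786} + 118\right) + 4132 = \frac{2216749}{18786} + 4132 = \frac{79840501}{18786}$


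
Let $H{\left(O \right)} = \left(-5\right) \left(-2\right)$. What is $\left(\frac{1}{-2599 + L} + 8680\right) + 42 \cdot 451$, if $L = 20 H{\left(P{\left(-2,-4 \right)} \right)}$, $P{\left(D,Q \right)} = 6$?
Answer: $\frac{66265177}{2399} \approx 27622.0$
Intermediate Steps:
$H{\left(O \right)} = 10$
$L = 200$ ($L = 20 \cdot 10 = 200$)
$\left(\frac{1}{-2599 + L} + 8680\right) + 42 \cdot 451 = \left(\frac{1}{-2599 + 200} + 8680\right) + 42 \cdot 451 = \left(\frac{1}{-2399} + 8680\right) + 18942 = \left(- \frac{1}{2399} + 8680\right) + 18942 = \frac{20823319}{2399} + 18942 = \frac{66265177}{2399}$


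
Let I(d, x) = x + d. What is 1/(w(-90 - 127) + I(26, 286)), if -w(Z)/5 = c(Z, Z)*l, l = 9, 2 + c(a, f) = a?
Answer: 1/10167 ≈ 9.8357e-5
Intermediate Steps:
I(d, x) = d + x
c(a, f) = -2 + a
w(Z) = 90 - 45*Z (w(Z) = -5*(-2 + Z)*9 = -5*(-18 + 9*Z) = 90 - 45*Z)
1/(w(-90 - 127) + I(26, 286)) = 1/((90 - 45*(-90 - 127)) + (26 + 286)) = 1/((90 - 45*(-217)) + 312) = 1/((90 + 9765) + 312) = 1/(9855 + 312) = 1/10167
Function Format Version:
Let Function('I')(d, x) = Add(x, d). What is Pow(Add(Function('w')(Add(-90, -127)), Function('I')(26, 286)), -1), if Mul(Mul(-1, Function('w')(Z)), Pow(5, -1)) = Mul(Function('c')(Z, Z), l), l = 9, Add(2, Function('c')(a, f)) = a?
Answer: Rational(1, 10167) ≈ 9.8357e-5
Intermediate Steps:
Function('I')(d, x) = Add(d, x)
Function('c')(a, f) = Add(-2, a)
Function('w')(Z) = Add(90, Mul(-45, Z)) (Function('w')(Z) = Mul(-5, Mul(Add(-2, Z), 9)) = Mul(-5, Add(-18, Mul(9, Z))) = Add(90, Mul(-45, Z)))
Pow(Add(Function('w')(Add(-90, -127)), Function('I')(26, 286)), -1) = Pow(Add(Add(90, Mul(-45, Add(-90, -127))), Add(26, 286)), -1) = Pow(Add(Add(90, Mul(-45, -217)), 312), -1) = Pow(Add(Add(90, 9765), 312), -1) = Pow(Add(9855, 312), -1) = Pow(10167, -1) = Rational(1, 10167)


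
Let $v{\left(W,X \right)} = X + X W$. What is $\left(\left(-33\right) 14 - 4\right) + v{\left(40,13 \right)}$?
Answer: $67$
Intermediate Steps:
$v{\left(W,X \right)} = X + W X$
$\left(\left(-33\right) 14 - 4\right) + v{\left(40,13 \right)} = \left(\left(-33\right) 14 - 4\right) + 13 \left(1 + 40\right) = \left(-462 - 4\right) + 13 \cdot 41 = -466 + 533 = 67$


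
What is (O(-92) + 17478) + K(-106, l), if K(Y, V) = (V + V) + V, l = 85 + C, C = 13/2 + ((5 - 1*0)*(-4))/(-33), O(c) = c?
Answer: 388571/22 ≈ 17662.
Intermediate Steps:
C = 469/66 (C = 13*(½) + ((5 + 0)*(-4))*(-1/33) = 13/2 + (5*(-4))*(-1/33) = 13/2 - 20*(-1/33) = 13/2 + 20/33 = 469/66 ≈ 7.1061)
l = 6079/66 (l = 85 + 469/66 = 6079/66 ≈ 92.106)
K(Y, V) = 3*V (K(Y, V) = 2*V + V = 3*V)
(O(-92) + 17478) + K(-106, l) = (-92 + 17478) + 3*(6079/66) = 17386 + 6079/22 = 388571/22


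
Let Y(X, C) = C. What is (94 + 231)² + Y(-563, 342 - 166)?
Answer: 105801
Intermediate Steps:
(94 + 231)² + Y(-563, 342 - 166) = (94 + 231)² + (342 - 166) = 325² + 176 = 105625 + 176 = 105801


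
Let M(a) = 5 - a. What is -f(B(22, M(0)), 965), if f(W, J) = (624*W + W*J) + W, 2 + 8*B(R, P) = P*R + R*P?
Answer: -86655/2 ≈ -43328.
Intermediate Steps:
B(R, P) = -1/4 + P*R/4 (B(R, P) = -1/4 + (P*R + R*P)/8 = -1/4 + (P*R + P*R)/8 = -1/4 + (2*P*R)/8 = -1/4 + P*R/4)
f(W, J) = 625*W + J*W (f(W, J) = (624*W + J*W) + W = 625*W + J*W)
-f(B(22, M(0)), 965) = -(-1/4 + (1/4)*(5 - 1*0)*22)*(625 + 965) = -(-1/4 + (1/4)*(5 + 0)*22)*1590 = -(-1/4 + (1/4)*5*22)*1590 = -(-1/4 + 55/2)*1590 = -109*1590/4 = -1*86655/2 = -86655/2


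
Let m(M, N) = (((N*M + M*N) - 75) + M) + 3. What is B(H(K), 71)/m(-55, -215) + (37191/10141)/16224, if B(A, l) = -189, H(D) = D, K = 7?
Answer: -3357874387/430020262048 ≈ -0.0078086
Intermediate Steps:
m(M, N) = -72 + M + 2*M*N (m(M, N) = (((M*N + M*N) - 75) + M) + 3 = ((2*M*N - 75) + M) + 3 = ((-75 + 2*M*N) + M) + 3 = (-75 + M + 2*M*N) + 3 = -72 + M + 2*M*N)
B(H(K), 71)/m(-55, -215) + (37191/10141)/16224 = -189/(-72 - 55 + 2*(-55)*(-215)) + (37191/10141)/16224 = -189/(-72 - 55 + 23650) + (37191*(1/10141))*(1/16224) = -189/23523 + (37191/10141)*(1/16224) = -189*1/23523 + 12397/54842528 = -63/7841 + 12397/54842528 = -3357874387/430020262048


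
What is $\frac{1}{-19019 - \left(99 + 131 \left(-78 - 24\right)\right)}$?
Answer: $- \frac{1}{5756} \approx -0.00017373$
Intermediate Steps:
$\frac{1}{-19019 - \left(99 + 131 \left(-78 - 24\right)\right)} = \frac{1}{-19019 - -13263} = \frac{1}{-19019 + \left(-99 + 13362\right)} = \frac{1}{-19019 + 13263} = \frac{1}{-5756} = - \frac{1}{5756}$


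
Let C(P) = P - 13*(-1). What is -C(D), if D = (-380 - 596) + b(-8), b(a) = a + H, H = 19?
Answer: 952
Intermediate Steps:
b(a) = 19 + a (b(a) = a + 19 = 19 + a)
D = -965 (D = (-380 - 596) + (19 - 8) = -976 + 11 = -965)
C(P) = 13 + P (C(P) = P + 13 = 13 + P)
-C(D) = -(13 - 965) = -1*(-952) = 952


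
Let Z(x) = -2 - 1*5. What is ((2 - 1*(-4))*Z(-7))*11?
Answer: -462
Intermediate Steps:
Z(x) = -7 (Z(x) = -2 - 5 = -7)
((2 - 1*(-4))*Z(-7))*11 = ((2 - 1*(-4))*(-7))*11 = ((2 + 4)*(-7))*11 = (6*(-7))*11 = -42*11 = -462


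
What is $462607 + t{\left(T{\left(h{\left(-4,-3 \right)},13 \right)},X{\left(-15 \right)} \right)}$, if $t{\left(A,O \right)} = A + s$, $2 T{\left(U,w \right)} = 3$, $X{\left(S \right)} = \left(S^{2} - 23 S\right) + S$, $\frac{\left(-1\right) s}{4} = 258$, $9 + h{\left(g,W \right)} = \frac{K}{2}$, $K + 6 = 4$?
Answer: $\frac{923153}{2} \approx 4.6158 \cdot 10^{5}$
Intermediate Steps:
$K = -2$ ($K = -6 + 4 = -2$)
$h{\left(g,W \right)} = -10$ ($h{\left(g,W \right)} = -9 - \frac{2}{2} = -9 - 1 = -10$)
$s = -1032$ ($s = \left(-4\right) 258 = -1032$)
$X{\left(S \right)} = S^{2} - 22 S$
$T{\left(U,w \right)} = \frac{3}{2}$ ($T{\left(U,w \right)} = \frac{1}{2} \cdot 3 = \frac{3}{2}$)
$t{\left(A,O \right)} = -1032 + A$ ($t{\left(A,O \right)} = A - 1032 = -1032 + A$)
$462607 + t{\left(T{\left(h{\left(-4,-3 \right)},13 \right)},X{\left(-15 \right)} \right)} = 462607 + \left(-1032 + \frac{3}{2}\right) = 462607 - \frac{2061}{2} = \frac{923153}{2}$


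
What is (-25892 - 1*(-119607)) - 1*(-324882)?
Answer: 418597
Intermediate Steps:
(-25892 - 1*(-119607)) - 1*(-324882) = (-25892 + 119607) + 324882 = 93715 + 324882 = 418597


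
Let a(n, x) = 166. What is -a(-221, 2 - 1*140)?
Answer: -166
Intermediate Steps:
-a(-221, 2 - 1*140) = -1*166 = -166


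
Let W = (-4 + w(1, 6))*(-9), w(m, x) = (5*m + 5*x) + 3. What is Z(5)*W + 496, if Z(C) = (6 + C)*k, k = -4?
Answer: 13960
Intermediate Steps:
w(m, x) = 3 + 5*m + 5*x
Z(C) = -24 - 4*C (Z(C) = (6 + C)*(-4) = -24 - 4*C)
W = -306 (W = (-4 + (3 + 5*1 + 5*6))*(-9) = (-4 + (3 + 5 + 30))*(-9) = (-4 + 38)*(-9) = 34*(-9) = -306)
Z(5)*W + 496 = (-24 - 4*5)*(-306) + 496 = (-24 - 20)*(-306) + 496 = -44*(-306) + 496 = 13464 + 496 = 13960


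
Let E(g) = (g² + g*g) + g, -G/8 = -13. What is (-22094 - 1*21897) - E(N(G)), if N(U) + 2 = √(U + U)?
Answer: -44413 + 28*√13 ≈ -44312.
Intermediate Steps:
G = 104 (G = -8*(-13) = 104)
N(U) = -2 + √2*√U (N(U) = -2 + √(U + U) = -2 + √(2*U) = -2 + √2*√U)
E(g) = g + 2*g² (E(g) = (g² + g²) + g = 2*g² + g = g + 2*g²)
(-22094 - 1*21897) - E(N(G)) = (-22094 - 1*21897) - (-2 + √2*√104)*(1 + 2*(-2 + √2*√104)) = (-22094 - 21897) - (-2 + √2*(2*√26))*(1 + 2*(-2 + √2*(2*√26))) = -43991 - (-2 + 4*√13)*(1 + 2*(-2 + 4*√13)) = -43991 - (-2 + 4*√13)*(1 + (-4 + 8*√13)) = -43991 - (-2 + 4*√13)*(-3 + 8*√13) = -43991 - (-3 + 8*√13)*(-2 + 4*√13)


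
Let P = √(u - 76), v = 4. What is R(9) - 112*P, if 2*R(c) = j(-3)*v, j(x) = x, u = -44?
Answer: -6 - 224*I*√30 ≈ -6.0 - 1226.9*I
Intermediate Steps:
R(c) = -6 (R(c) = (-3*4)/2 = (½)*(-12) = -6)
P = 2*I*√30 (P = √(-44 - 76) = √(-120) = 2*I*√30 ≈ 10.954*I)
R(9) - 112*P = -6 - 224*I*√30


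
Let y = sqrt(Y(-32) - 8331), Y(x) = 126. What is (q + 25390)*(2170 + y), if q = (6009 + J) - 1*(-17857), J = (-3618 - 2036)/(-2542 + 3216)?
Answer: 36014285650/337 + 16596445*I*sqrt(8205)/337 ≈ 1.0687e+8 + 4.4609e+6*I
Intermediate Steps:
J = -2827/337 (J = -5654/674 = -5654*1/674 = -2827/337 ≈ -8.3887)
y = I*sqrt(8205) (y = sqrt(126 - 8331) = sqrt(-8205) = I*sqrt(8205) ≈ 90.581*I)
q = 8040015/337 (q = (6009 - 2827/337) - 1*(-17857) = 2022206/337 + 17857 = 8040015/337 ≈ 23858.)
(q + 25390)*(2170 + y) = (8040015/337 + 25390)*(2170 + I*sqrt(8205)) = 16596445*(2170 + I*sqrt(8205))/337 = 36014285650/337 + 16596445*I*sqrt(8205)/337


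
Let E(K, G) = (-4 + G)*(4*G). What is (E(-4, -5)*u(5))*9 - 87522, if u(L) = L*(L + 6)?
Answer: 1578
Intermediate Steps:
u(L) = L*(6 + L)
E(K, G) = 4*G*(-4 + G)
(E(-4, -5)*u(5))*9 - 87522 = ((4*(-5)*(-4 - 5))*(5*(6 + 5)))*9 - 87522 = ((4*(-5)*(-9))*(5*11))*9 - 87522 = (180*55)*9 - 87522 = 9900*9 - 87522 = 89100 - 87522 = 1578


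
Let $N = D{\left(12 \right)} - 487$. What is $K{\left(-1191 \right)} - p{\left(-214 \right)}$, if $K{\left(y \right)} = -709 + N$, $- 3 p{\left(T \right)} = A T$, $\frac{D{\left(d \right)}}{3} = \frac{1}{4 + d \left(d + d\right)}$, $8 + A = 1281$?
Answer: $- \frac{80594911}{876} \approx -92003.0$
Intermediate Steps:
$A = 1273$ ($A = -8 + 1281 = 1273$)
$D{\left(d \right)} = \frac{3}{4 + 2 d^{2}}$ ($D{\left(d \right)} = \frac{3}{4 + d \left(d + d\right)} = \frac{3}{4 + d 2 d} = \frac{3}{4 + 2 d^{2}}$)
$N = - \frac{142201}{292}$ ($N = \frac{3}{2 \left(2 + 12^{2}\right)} - 487 = \frac{3}{2 \left(2 + 144\right)} - 487 = \frac{3}{2 \cdot 146} - 487 = \frac{3}{2} \cdot \frac{1}{146} - 487 = \frac{3}{292} - 487 = - \frac{142201}{292} \approx -486.99$)
$p{\left(T \right)} = - \frac{1273 T}{3}$
$K{\left(y \right)} = - \frac{349229}{292}$ ($K{\left(y \right)} = -709 - \frac{142201}{292} = - \frac{349229}{292}$)
$K{\left(-1191 \right)} - p{\left(-214 \right)} = - \frac{349229}{292} - \left(- \frac{1273}{3}\right) \left(-214\right) = - \frac{349229}{292} - \frac{272422}{3} = - \frac{80594911}{876}$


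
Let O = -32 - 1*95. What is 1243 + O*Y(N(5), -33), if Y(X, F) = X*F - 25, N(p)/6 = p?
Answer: 130148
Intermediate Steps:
O = -127 (O = -32 - 95 = -127)
N(p) = 6*p
Y(X, F) = -25 + F*X (Y(X, F) = F*X - 25 = -25 + F*X)
1243 + O*Y(N(5), -33) = 1243 - 127*(-25 - 198*5) = 1243 - 127*(-25 - 33*30) = 1243 - 127*(-25 - 990) = 1243 - 127*(-1015) = 1243 + 128905 = 130148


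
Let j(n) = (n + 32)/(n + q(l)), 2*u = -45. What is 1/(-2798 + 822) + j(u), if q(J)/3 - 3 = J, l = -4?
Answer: -37595/100776 ≈ -0.37305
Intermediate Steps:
q(J) = 9 + 3*J
u = -45/2 (u = (½)*(-45) = -45/2 ≈ -22.500)
j(n) = (32 + n)/(-3 + n) (j(n) = (n + 32)/(n + (9 + 3*(-4))) = (32 + n)/(n + (9 - 12)) = (32 + n)/(n - 3) = (32 + n)/(-3 + n))
1/(-2798 + 822) + j(u) = 1/(-2798 + 822) + (32 - 45/2)/(-3 - 45/2) = 1/(-1976) + (19/2)/(-51/2) = -1/1976 - 2/51*19/2 = -1/1976 - 19/51 = -37595/100776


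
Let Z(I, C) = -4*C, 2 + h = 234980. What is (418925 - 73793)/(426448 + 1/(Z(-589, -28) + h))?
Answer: 81137081880/100253660321 ≈ 0.80932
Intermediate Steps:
h = 234978 (h = -2 + 234980 = 234978)
(418925 - 73793)/(426448 + 1/(Z(-589, -28) + h)) = (418925 - 73793)/(426448 + 1/(-4*(-28) + 234978)) = 345132/(426448 + 1/(112 + 234978)) = 345132/(426448 + 1/235090) = 345132/(100253660321/235090) = 345132*(235090/100253660321) = 81137081880/100253660321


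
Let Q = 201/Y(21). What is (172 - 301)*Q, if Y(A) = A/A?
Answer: -25929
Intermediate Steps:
Y(A) = 1
Q = 201 (Q = 201/1 = 201*1 = 201)
(172 - 301)*Q = (172 - 301)*201 = -129*201 = -25929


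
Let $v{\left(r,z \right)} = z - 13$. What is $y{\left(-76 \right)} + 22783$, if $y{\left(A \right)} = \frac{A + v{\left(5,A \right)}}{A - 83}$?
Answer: $\frac{1207554}{53} \approx 22784.0$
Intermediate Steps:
$v{\left(r,z \right)} = -13 + z$
$y{\left(A \right)} = \frac{-13 + 2 A}{-83 + A}$ ($y{\left(A \right)} = \frac{A + \left(-13 + A\right)}{A - 83} = \frac{-13 + 2 A}{-83 + A}$)
$y{\left(-76 \right)} + 22783 = \frac{-13 + 2 \left(-76\right)}{-83 - 76} + 22783 = \frac{-13 - 152}{-159} + 22783 = \left(- \frac{1}{159}\right) \left(-165\right) + 22783 = \frac{55}{53} + 22783 = \frac{1207554}{53}$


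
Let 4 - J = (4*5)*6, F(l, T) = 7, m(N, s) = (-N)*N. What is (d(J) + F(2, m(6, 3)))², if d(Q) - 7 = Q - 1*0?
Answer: 10404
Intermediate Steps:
m(N, s) = -N²
J = -116 (J = 4 - 4*5*6 = 4 - 20*6 = 4 - 1*120 = 4 - 120 = -116)
d(Q) = 7 + Q (d(Q) = 7 + (Q - 1*0) = 7 + (Q + 0) = 7 + Q)
(d(J) + F(2, m(6, 3)))² = ((7 - 116) + 7)² = (-109 + 7)² = (-102)² = 10404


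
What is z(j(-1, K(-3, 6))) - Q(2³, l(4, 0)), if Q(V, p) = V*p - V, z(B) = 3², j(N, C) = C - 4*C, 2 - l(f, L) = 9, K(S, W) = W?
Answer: 73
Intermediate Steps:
l(f, L) = -7 (l(f, L) = 2 - 1*9 = 2 - 9 = -7)
j(N, C) = -3*C
z(B) = 9
Q(V, p) = -V + V*p
z(j(-1, K(-3, 6))) - Q(2³, l(4, 0)) = 9 - 2³*(-1 - 7) = 9 - 8*(-8) = 9 - 1*(-64) = 9 + 64 = 73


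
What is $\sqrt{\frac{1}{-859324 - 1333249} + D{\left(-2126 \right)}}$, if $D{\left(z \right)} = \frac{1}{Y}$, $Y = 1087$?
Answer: $\frac{\sqrt{5223027427390586}}{2383326851} \approx 0.030323$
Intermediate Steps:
$D{\left(z \right)} = \frac{1}{1087}$
$\sqrt{\frac{1}{-859324 - 1333249} + D{\left(-2126 \right)}} = \sqrt{\frac{1}{-859324 - 1333249} + \frac{1}{1087}} = \sqrt{\frac{1}{-2192573} + \frac{1}{1087}} = \sqrt{- \frac{1}{2192573} + \frac{1}{1087}} = \sqrt{\frac{2191486}{2383326851}} = \frac{\sqrt{5223027427390586}}{2383326851}$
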